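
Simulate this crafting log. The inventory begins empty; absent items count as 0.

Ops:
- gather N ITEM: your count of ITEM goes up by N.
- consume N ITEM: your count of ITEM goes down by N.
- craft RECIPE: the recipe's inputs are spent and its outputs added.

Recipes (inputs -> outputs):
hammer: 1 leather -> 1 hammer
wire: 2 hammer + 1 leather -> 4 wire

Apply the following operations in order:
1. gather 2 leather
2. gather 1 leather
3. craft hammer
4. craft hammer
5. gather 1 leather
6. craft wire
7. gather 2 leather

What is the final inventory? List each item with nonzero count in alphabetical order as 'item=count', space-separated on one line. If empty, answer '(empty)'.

After 1 (gather 2 leather): leather=2
After 2 (gather 1 leather): leather=3
After 3 (craft hammer): hammer=1 leather=2
After 4 (craft hammer): hammer=2 leather=1
After 5 (gather 1 leather): hammer=2 leather=2
After 6 (craft wire): leather=1 wire=4
After 7 (gather 2 leather): leather=3 wire=4

Answer: leather=3 wire=4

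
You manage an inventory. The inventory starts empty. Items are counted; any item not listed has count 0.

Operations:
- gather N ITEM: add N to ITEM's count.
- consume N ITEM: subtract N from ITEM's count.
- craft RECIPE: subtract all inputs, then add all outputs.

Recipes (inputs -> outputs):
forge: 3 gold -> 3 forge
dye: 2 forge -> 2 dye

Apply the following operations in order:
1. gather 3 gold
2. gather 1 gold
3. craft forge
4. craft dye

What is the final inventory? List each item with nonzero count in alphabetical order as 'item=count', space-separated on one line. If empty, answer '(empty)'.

After 1 (gather 3 gold): gold=3
After 2 (gather 1 gold): gold=4
After 3 (craft forge): forge=3 gold=1
After 4 (craft dye): dye=2 forge=1 gold=1

Answer: dye=2 forge=1 gold=1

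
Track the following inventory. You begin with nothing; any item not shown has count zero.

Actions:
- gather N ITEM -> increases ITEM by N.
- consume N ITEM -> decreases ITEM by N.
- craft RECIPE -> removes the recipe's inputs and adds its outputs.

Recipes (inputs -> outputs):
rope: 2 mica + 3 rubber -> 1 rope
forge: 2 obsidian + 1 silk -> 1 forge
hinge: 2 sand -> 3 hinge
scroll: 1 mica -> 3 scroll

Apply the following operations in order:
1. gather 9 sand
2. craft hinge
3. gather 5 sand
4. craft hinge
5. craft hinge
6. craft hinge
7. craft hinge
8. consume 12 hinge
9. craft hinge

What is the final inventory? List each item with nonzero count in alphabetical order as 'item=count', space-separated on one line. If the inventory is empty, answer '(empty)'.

After 1 (gather 9 sand): sand=9
After 2 (craft hinge): hinge=3 sand=7
After 3 (gather 5 sand): hinge=3 sand=12
After 4 (craft hinge): hinge=6 sand=10
After 5 (craft hinge): hinge=9 sand=8
After 6 (craft hinge): hinge=12 sand=6
After 7 (craft hinge): hinge=15 sand=4
After 8 (consume 12 hinge): hinge=3 sand=4
After 9 (craft hinge): hinge=6 sand=2

Answer: hinge=6 sand=2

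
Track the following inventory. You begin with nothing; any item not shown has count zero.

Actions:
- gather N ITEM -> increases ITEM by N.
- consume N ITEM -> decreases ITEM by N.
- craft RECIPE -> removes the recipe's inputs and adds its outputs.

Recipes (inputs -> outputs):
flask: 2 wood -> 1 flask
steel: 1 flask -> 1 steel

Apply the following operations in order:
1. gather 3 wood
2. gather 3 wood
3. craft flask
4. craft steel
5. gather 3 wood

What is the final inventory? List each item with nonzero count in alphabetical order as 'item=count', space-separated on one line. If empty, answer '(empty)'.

After 1 (gather 3 wood): wood=3
After 2 (gather 3 wood): wood=6
After 3 (craft flask): flask=1 wood=4
After 4 (craft steel): steel=1 wood=4
After 5 (gather 3 wood): steel=1 wood=7

Answer: steel=1 wood=7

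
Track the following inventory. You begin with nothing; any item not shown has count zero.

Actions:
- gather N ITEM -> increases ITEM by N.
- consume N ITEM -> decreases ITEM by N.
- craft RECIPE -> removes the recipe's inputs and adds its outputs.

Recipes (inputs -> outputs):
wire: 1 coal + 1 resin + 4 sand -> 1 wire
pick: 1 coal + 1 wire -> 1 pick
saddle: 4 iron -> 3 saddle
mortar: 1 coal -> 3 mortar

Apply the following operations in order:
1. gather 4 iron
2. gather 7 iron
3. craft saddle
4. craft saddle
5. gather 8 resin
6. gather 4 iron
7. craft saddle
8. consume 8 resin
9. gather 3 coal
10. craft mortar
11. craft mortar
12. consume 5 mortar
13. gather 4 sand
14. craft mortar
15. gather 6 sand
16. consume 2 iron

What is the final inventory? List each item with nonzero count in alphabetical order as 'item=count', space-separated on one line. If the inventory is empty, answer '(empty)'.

Answer: iron=1 mortar=4 saddle=9 sand=10

Derivation:
After 1 (gather 4 iron): iron=4
After 2 (gather 7 iron): iron=11
After 3 (craft saddle): iron=7 saddle=3
After 4 (craft saddle): iron=3 saddle=6
After 5 (gather 8 resin): iron=3 resin=8 saddle=6
After 6 (gather 4 iron): iron=7 resin=8 saddle=6
After 7 (craft saddle): iron=3 resin=8 saddle=9
After 8 (consume 8 resin): iron=3 saddle=9
After 9 (gather 3 coal): coal=3 iron=3 saddle=9
After 10 (craft mortar): coal=2 iron=3 mortar=3 saddle=9
After 11 (craft mortar): coal=1 iron=3 mortar=6 saddle=9
After 12 (consume 5 mortar): coal=1 iron=3 mortar=1 saddle=9
After 13 (gather 4 sand): coal=1 iron=3 mortar=1 saddle=9 sand=4
After 14 (craft mortar): iron=3 mortar=4 saddle=9 sand=4
After 15 (gather 6 sand): iron=3 mortar=4 saddle=9 sand=10
After 16 (consume 2 iron): iron=1 mortar=4 saddle=9 sand=10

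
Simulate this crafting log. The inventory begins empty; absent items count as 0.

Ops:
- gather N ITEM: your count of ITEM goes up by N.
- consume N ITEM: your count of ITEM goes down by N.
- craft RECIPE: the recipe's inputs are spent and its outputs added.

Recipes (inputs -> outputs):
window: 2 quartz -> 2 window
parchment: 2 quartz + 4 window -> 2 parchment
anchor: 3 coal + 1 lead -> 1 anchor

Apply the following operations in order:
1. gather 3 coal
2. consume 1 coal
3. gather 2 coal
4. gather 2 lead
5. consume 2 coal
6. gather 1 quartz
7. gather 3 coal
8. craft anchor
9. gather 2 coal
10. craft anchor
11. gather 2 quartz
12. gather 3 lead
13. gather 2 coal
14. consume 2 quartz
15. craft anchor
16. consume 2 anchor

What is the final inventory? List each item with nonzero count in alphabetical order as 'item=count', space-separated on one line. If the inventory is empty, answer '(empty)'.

Answer: anchor=1 lead=2 quartz=1

Derivation:
After 1 (gather 3 coal): coal=3
After 2 (consume 1 coal): coal=2
After 3 (gather 2 coal): coal=4
After 4 (gather 2 lead): coal=4 lead=2
After 5 (consume 2 coal): coal=2 lead=2
After 6 (gather 1 quartz): coal=2 lead=2 quartz=1
After 7 (gather 3 coal): coal=5 lead=2 quartz=1
After 8 (craft anchor): anchor=1 coal=2 lead=1 quartz=1
After 9 (gather 2 coal): anchor=1 coal=4 lead=1 quartz=1
After 10 (craft anchor): anchor=2 coal=1 quartz=1
After 11 (gather 2 quartz): anchor=2 coal=1 quartz=3
After 12 (gather 3 lead): anchor=2 coal=1 lead=3 quartz=3
After 13 (gather 2 coal): anchor=2 coal=3 lead=3 quartz=3
After 14 (consume 2 quartz): anchor=2 coal=3 lead=3 quartz=1
After 15 (craft anchor): anchor=3 lead=2 quartz=1
After 16 (consume 2 anchor): anchor=1 lead=2 quartz=1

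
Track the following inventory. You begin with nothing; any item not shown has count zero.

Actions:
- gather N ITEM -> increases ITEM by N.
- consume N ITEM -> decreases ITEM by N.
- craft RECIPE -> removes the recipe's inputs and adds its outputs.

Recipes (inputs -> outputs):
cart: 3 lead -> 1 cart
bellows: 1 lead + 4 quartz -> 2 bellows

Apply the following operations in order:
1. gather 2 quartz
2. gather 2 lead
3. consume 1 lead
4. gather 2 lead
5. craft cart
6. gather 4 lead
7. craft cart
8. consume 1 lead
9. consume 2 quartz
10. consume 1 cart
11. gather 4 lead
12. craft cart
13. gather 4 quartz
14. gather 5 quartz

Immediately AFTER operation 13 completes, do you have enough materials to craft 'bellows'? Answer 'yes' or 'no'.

After 1 (gather 2 quartz): quartz=2
After 2 (gather 2 lead): lead=2 quartz=2
After 3 (consume 1 lead): lead=1 quartz=2
After 4 (gather 2 lead): lead=3 quartz=2
After 5 (craft cart): cart=1 quartz=2
After 6 (gather 4 lead): cart=1 lead=4 quartz=2
After 7 (craft cart): cart=2 lead=1 quartz=2
After 8 (consume 1 lead): cart=2 quartz=2
After 9 (consume 2 quartz): cart=2
After 10 (consume 1 cart): cart=1
After 11 (gather 4 lead): cart=1 lead=4
After 12 (craft cart): cart=2 lead=1
After 13 (gather 4 quartz): cart=2 lead=1 quartz=4

Answer: yes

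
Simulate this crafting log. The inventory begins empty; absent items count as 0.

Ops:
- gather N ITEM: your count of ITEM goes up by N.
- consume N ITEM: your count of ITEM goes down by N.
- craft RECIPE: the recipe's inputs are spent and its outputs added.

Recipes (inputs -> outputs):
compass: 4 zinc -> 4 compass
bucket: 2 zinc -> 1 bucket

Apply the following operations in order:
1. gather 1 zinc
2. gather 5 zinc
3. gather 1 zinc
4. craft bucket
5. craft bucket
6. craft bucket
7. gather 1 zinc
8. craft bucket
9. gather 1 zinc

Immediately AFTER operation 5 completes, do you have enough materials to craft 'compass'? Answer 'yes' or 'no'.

After 1 (gather 1 zinc): zinc=1
After 2 (gather 5 zinc): zinc=6
After 3 (gather 1 zinc): zinc=7
After 4 (craft bucket): bucket=1 zinc=5
After 5 (craft bucket): bucket=2 zinc=3

Answer: no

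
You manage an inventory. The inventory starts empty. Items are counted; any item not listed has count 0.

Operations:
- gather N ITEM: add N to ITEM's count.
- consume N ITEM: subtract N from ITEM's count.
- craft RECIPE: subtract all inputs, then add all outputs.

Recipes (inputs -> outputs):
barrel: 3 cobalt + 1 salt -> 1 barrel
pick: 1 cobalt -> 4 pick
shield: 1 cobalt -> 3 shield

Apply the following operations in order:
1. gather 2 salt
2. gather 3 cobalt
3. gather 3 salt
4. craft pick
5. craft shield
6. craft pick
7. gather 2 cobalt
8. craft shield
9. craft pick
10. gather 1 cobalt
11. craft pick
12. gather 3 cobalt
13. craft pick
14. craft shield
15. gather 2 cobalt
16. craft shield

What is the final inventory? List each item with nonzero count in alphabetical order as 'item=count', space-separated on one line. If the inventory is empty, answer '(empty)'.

Answer: cobalt=2 pick=20 salt=5 shield=12

Derivation:
After 1 (gather 2 salt): salt=2
After 2 (gather 3 cobalt): cobalt=3 salt=2
After 3 (gather 3 salt): cobalt=3 salt=5
After 4 (craft pick): cobalt=2 pick=4 salt=5
After 5 (craft shield): cobalt=1 pick=4 salt=5 shield=3
After 6 (craft pick): pick=8 salt=5 shield=3
After 7 (gather 2 cobalt): cobalt=2 pick=8 salt=5 shield=3
After 8 (craft shield): cobalt=1 pick=8 salt=5 shield=6
After 9 (craft pick): pick=12 salt=5 shield=6
After 10 (gather 1 cobalt): cobalt=1 pick=12 salt=5 shield=6
After 11 (craft pick): pick=16 salt=5 shield=6
After 12 (gather 3 cobalt): cobalt=3 pick=16 salt=5 shield=6
After 13 (craft pick): cobalt=2 pick=20 salt=5 shield=6
After 14 (craft shield): cobalt=1 pick=20 salt=5 shield=9
After 15 (gather 2 cobalt): cobalt=3 pick=20 salt=5 shield=9
After 16 (craft shield): cobalt=2 pick=20 salt=5 shield=12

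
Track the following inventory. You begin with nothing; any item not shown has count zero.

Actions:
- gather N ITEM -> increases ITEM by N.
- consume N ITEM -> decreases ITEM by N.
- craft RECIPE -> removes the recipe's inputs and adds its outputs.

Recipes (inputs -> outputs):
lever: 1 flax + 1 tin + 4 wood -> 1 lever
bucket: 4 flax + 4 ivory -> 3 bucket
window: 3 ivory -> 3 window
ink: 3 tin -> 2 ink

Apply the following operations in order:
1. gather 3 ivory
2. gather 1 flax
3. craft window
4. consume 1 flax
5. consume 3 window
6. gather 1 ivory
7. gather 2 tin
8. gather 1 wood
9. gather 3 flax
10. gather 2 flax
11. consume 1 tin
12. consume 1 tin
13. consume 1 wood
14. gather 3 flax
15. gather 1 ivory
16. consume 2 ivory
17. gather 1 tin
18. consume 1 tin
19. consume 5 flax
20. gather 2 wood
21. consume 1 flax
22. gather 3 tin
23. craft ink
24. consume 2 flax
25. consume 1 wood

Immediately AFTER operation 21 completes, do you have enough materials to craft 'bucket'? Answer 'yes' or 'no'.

After 1 (gather 3 ivory): ivory=3
After 2 (gather 1 flax): flax=1 ivory=3
After 3 (craft window): flax=1 window=3
After 4 (consume 1 flax): window=3
After 5 (consume 3 window): (empty)
After 6 (gather 1 ivory): ivory=1
After 7 (gather 2 tin): ivory=1 tin=2
After 8 (gather 1 wood): ivory=1 tin=2 wood=1
After 9 (gather 3 flax): flax=3 ivory=1 tin=2 wood=1
After 10 (gather 2 flax): flax=5 ivory=1 tin=2 wood=1
After 11 (consume 1 tin): flax=5 ivory=1 tin=1 wood=1
After 12 (consume 1 tin): flax=5 ivory=1 wood=1
After 13 (consume 1 wood): flax=5 ivory=1
After 14 (gather 3 flax): flax=8 ivory=1
After 15 (gather 1 ivory): flax=8 ivory=2
After 16 (consume 2 ivory): flax=8
After 17 (gather 1 tin): flax=8 tin=1
After 18 (consume 1 tin): flax=8
After 19 (consume 5 flax): flax=3
After 20 (gather 2 wood): flax=3 wood=2
After 21 (consume 1 flax): flax=2 wood=2

Answer: no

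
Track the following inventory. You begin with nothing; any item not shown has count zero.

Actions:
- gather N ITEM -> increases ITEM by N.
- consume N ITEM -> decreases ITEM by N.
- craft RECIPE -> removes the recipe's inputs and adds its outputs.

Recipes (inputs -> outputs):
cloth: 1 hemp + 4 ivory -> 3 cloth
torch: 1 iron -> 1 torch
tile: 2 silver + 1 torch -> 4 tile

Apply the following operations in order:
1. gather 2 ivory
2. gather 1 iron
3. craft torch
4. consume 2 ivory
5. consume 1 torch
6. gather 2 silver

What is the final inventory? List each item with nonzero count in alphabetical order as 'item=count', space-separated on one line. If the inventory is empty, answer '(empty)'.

Answer: silver=2

Derivation:
After 1 (gather 2 ivory): ivory=2
After 2 (gather 1 iron): iron=1 ivory=2
After 3 (craft torch): ivory=2 torch=1
After 4 (consume 2 ivory): torch=1
After 5 (consume 1 torch): (empty)
After 6 (gather 2 silver): silver=2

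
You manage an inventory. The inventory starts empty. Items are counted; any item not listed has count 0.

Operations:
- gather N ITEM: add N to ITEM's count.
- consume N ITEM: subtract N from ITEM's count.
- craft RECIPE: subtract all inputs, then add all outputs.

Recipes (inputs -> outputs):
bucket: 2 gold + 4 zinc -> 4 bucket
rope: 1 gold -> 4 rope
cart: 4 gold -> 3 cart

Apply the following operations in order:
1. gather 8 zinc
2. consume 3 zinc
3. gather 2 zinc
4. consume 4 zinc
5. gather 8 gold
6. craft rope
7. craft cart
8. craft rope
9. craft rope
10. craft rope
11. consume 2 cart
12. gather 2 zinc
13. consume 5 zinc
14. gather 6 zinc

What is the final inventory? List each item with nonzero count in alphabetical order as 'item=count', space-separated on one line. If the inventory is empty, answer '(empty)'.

After 1 (gather 8 zinc): zinc=8
After 2 (consume 3 zinc): zinc=5
After 3 (gather 2 zinc): zinc=7
After 4 (consume 4 zinc): zinc=3
After 5 (gather 8 gold): gold=8 zinc=3
After 6 (craft rope): gold=7 rope=4 zinc=3
After 7 (craft cart): cart=3 gold=3 rope=4 zinc=3
After 8 (craft rope): cart=3 gold=2 rope=8 zinc=3
After 9 (craft rope): cart=3 gold=1 rope=12 zinc=3
After 10 (craft rope): cart=3 rope=16 zinc=3
After 11 (consume 2 cart): cart=1 rope=16 zinc=3
After 12 (gather 2 zinc): cart=1 rope=16 zinc=5
After 13 (consume 5 zinc): cart=1 rope=16
After 14 (gather 6 zinc): cart=1 rope=16 zinc=6

Answer: cart=1 rope=16 zinc=6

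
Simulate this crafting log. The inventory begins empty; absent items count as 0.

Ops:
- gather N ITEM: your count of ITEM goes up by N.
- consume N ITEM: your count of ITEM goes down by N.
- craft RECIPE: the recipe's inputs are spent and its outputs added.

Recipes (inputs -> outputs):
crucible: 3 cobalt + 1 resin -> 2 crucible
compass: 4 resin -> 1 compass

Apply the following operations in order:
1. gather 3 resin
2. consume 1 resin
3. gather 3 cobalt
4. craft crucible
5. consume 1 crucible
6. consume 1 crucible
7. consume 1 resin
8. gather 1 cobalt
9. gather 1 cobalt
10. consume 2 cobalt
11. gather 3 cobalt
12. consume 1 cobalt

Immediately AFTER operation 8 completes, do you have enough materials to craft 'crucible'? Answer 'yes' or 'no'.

After 1 (gather 3 resin): resin=3
After 2 (consume 1 resin): resin=2
After 3 (gather 3 cobalt): cobalt=3 resin=2
After 4 (craft crucible): crucible=2 resin=1
After 5 (consume 1 crucible): crucible=1 resin=1
After 6 (consume 1 crucible): resin=1
After 7 (consume 1 resin): (empty)
After 8 (gather 1 cobalt): cobalt=1

Answer: no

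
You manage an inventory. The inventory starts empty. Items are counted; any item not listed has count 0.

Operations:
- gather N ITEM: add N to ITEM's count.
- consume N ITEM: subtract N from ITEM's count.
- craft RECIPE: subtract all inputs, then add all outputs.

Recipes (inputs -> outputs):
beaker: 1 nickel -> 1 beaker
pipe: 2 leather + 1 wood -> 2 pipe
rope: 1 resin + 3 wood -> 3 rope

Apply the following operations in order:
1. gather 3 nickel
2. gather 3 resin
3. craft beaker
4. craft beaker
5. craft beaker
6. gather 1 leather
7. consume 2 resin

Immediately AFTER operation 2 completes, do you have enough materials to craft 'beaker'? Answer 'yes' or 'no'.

Answer: yes

Derivation:
After 1 (gather 3 nickel): nickel=3
After 2 (gather 3 resin): nickel=3 resin=3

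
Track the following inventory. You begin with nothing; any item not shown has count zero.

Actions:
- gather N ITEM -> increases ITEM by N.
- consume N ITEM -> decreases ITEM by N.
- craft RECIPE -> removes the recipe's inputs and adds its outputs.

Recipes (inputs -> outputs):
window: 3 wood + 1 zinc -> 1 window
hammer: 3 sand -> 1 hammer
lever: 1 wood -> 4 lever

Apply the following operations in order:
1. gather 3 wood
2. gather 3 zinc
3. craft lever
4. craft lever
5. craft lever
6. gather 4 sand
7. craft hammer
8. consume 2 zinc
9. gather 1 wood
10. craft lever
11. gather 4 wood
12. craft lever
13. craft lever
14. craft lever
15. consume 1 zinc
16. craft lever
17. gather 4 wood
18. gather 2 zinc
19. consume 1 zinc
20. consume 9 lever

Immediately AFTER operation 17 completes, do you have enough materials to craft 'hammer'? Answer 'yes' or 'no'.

After 1 (gather 3 wood): wood=3
After 2 (gather 3 zinc): wood=3 zinc=3
After 3 (craft lever): lever=4 wood=2 zinc=3
After 4 (craft lever): lever=8 wood=1 zinc=3
After 5 (craft lever): lever=12 zinc=3
After 6 (gather 4 sand): lever=12 sand=4 zinc=3
After 7 (craft hammer): hammer=1 lever=12 sand=1 zinc=3
After 8 (consume 2 zinc): hammer=1 lever=12 sand=1 zinc=1
After 9 (gather 1 wood): hammer=1 lever=12 sand=1 wood=1 zinc=1
After 10 (craft lever): hammer=1 lever=16 sand=1 zinc=1
After 11 (gather 4 wood): hammer=1 lever=16 sand=1 wood=4 zinc=1
After 12 (craft lever): hammer=1 lever=20 sand=1 wood=3 zinc=1
After 13 (craft lever): hammer=1 lever=24 sand=1 wood=2 zinc=1
After 14 (craft lever): hammer=1 lever=28 sand=1 wood=1 zinc=1
After 15 (consume 1 zinc): hammer=1 lever=28 sand=1 wood=1
After 16 (craft lever): hammer=1 lever=32 sand=1
After 17 (gather 4 wood): hammer=1 lever=32 sand=1 wood=4

Answer: no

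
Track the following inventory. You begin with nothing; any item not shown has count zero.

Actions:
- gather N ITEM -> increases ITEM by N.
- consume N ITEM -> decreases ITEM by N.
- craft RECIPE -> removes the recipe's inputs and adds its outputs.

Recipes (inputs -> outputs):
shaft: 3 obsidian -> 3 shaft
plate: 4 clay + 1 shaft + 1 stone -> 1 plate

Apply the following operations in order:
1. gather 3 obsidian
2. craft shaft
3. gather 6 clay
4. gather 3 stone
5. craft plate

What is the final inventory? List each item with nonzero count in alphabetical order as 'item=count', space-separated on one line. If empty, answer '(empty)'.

Answer: clay=2 plate=1 shaft=2 stone=2

Derivation:
After 1 (gather 3 obsidian): obsidian=3
After 2 (craft shaft): shaft=3
After 3 (gather 6 clay): clay=6 shaft=3
After 4 (gather 3 stone): clay=6 shaft=3 stone=3
After 5 (craft plate): clay=2 plate=1 shaft=2 stone=2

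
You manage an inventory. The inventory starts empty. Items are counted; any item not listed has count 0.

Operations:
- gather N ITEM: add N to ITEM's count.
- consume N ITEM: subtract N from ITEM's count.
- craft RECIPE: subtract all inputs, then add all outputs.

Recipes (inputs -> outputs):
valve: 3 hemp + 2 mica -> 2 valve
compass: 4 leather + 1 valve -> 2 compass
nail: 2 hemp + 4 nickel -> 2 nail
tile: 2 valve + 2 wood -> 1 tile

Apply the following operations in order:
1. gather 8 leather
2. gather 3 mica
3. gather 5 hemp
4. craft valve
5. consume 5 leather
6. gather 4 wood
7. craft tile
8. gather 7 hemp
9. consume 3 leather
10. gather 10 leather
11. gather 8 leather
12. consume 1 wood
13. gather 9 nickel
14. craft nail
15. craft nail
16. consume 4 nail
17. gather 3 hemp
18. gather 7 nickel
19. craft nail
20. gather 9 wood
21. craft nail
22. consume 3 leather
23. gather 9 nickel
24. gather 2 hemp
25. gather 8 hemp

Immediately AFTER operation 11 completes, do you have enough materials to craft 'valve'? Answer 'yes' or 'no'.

Answer: no

Derivation:
After 1 (gather 8 leather): leather=8
After 2 (gather 3 mica): leather=8 mica=3
After 3 (gather 5 hemp): hemp=5 leather=8 mica=3
After 4 (craft valve): hemp=2 leather=8 mica=1 valve=2
After 5 (consume 5 leather): hemp=2 leather=3 mica=1 valve=2
After 6 (gather 4 wood): hemp=2 leather=3 mica=1 valve=2 wood=4
After 7 (craft tile): hemp=2 leather=3 mica=1 tile=1 wood=2
After 8 (gather 7 hemp): hemp=9 leather=3 mica=1 tile=1 wood=2
After 9 (consume 3 leather): hemp=9 mica=1 tile=1 wood=2
After 10 (gather 10 leather): hemp=9 leather=10 mica=1 tile=1 wood=2
After 11 (gather 8 leather): hemp=9 leather=18 mica=1 tile=1 wood=2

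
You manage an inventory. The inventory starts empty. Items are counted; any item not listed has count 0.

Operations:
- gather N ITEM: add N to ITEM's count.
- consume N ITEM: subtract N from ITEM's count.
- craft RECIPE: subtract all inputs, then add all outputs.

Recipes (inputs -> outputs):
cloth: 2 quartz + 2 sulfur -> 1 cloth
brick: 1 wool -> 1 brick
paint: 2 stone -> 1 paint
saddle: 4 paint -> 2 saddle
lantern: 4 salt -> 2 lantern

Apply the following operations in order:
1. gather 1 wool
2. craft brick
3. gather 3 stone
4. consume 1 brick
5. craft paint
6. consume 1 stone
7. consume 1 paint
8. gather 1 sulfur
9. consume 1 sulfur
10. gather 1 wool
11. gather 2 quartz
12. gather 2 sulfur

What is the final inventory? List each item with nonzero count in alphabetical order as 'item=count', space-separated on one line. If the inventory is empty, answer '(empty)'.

After 1 (gather 1 wool): wool=1
After 2 (craft brick): brick=1
After 3 (gather 3 stone): brick=1 stone=3
After 4 (consume 1 brick): stone=3
After 5 (craft paint): paint=1 stone=1
After 6 (consume 1 stone): paint=1
After 7 (consume 1 paint): (empty)
After 8 (gather 1 sulfur): sulfur=1
After 9 (consume 1 sulfur): (empty)
After 10 (gather 1 wool): wool=1
After 11 (gather 2 quartz): quartz=2 wool=1
After 12 (gather 2 sulfur): quartz=2 sulfur=2 wool=1

Answer: quartz=2 sulfur=2 wool=1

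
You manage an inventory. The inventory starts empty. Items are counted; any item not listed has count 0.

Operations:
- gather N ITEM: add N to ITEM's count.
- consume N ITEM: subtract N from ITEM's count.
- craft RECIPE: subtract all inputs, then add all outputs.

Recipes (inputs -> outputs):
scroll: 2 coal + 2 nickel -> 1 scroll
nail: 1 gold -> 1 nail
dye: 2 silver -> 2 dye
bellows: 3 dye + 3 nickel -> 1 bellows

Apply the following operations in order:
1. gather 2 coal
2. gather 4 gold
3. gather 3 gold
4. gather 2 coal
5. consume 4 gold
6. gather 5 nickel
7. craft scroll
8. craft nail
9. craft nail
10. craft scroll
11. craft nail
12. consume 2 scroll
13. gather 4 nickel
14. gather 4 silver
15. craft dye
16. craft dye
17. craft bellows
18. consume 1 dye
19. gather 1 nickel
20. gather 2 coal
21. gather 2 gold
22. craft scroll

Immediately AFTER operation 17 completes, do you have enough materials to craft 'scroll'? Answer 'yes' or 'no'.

After 1 (gather 2 coal): coal=2
After 2 (gather 4 gold): coal=2 gold=4
After 3 (gather 3 gold): coal=2 gold=7
After 4 (gather 2 coal): coal=4 gold=7
After 5 (consume 4 gold): coal=4 gold=3
After 6 (gather 5 nickel): coal=4 gold=3 nickel=5
After 7 (craft scroll): coal=2 gold=3 nickel=3 scroll=1
After 8 (craft nail): coal=2 gold=2 nail=1 nickel=3 scroll=1
After 9 (craft nail): coal=2 gold=1 nail=2 nickel=3 scroll=1
After 10 (craft scroll): gold=1 nail=2 nickel=1 scroll=2
After 11 (craft nail): nail=3 nickel=1 scroll=2
After 12 (consume 2 scroll): nail=3 nickel=1
After 13 (gather 4 nickel): nail=3 nickel=5
After 14 (gather 4 silver): nail=3 nickel=5 silver=4
After 15 (craft dye): dye=2 nail=3 nickel=5 silver=2
After 16 (craft dye): dye=4 nail=3 nickel=5
After 17 (craft bellows): bellows=1 dye=1 nail=3 nickel=2

Answer: no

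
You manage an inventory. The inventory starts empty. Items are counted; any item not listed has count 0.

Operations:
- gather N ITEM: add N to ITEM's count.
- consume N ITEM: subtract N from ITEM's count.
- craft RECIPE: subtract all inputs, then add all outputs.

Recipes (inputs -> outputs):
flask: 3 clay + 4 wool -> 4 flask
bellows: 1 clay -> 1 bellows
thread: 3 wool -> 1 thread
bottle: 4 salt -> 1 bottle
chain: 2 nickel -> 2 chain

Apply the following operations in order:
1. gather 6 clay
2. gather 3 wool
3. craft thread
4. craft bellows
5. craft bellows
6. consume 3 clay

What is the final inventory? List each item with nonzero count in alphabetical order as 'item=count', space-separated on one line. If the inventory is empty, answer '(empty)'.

Answer: bellows=2 clay=1 thread=1

Derivation:
After 1 (gather 6 clay): clay=6
After 2 (gather 3 wool): clay=6 wool=3
After 3 (craft thread): clay=6 thread=1
After 4 (craft bellows): bellows=1 clay=5 thread=1
After 5 (craft bellows): bellows=2 clay=4 thread=1
After 6 (consume 3 clay): bellows=2 clay=1 thread=1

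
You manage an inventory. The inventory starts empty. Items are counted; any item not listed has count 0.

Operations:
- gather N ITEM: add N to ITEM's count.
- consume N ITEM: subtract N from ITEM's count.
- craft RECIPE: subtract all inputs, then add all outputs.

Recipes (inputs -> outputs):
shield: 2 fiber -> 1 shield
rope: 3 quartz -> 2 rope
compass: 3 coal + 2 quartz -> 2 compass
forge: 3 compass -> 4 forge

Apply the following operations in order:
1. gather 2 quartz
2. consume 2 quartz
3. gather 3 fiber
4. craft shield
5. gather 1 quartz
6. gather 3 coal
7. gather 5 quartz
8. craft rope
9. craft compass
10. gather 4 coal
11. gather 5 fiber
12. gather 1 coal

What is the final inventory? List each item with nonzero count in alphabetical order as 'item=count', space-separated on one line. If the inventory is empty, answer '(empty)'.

Answer: coal=5 compass=2 fiber=6 quartz=1 rope=2 shield=1

Derivation:
After 1 (gather 2 quartz): quartz=2
After 2 (consume 2 quartz): (empty)
After 3 (gather 3 fiber): fiber=3
After 4 (craft shield): fiber=1 shield=1
After 5 (gather 1 quartz): fiber=1 quartz=1 shield=1
After 6 (gather 3 coal): coal=3 fiber=1 quartz=1 shield=1
After 7 (gather 5 quartz): coal=3 fiber=1 quartz=6 shield=1
After 8 (craft rope): coal=3 fiber=1 quartz=3 rope=2 shield=1
After 9 (craft compass): compass=2 fiber=1 quartz=1 rope=2 shield=1
After 10 (gather 4 coal): coal=4 compass=2 fiber=1 quartz=1 rope=2 shield=1
After 11 (gather 5 fiber): coal=4 compass=2 fiber=6 quartz=1 rope=2 shield=1
After 12 (gather 1 coal): coal=5 compass=2 fiber=6 quartz=1 rope=2 shield=1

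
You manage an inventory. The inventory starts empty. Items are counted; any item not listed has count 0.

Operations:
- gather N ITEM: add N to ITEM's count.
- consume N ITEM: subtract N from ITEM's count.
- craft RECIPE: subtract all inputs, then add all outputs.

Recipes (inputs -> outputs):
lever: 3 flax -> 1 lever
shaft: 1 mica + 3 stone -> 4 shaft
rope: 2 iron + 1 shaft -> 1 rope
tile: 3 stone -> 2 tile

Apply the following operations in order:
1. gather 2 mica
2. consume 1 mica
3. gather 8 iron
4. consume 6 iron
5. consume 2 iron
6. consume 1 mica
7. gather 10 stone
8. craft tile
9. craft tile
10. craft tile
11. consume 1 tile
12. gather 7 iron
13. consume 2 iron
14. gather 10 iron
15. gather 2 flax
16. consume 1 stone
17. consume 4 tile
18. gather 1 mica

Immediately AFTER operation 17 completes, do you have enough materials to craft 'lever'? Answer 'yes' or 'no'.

After 1 (gather 2 mica): mica=2
After 2 (consume 1 mica): mica=1
After 3 (gather 8 iron): iron=8 mica=1
After 4 (consume 6 iron): iron=2 mica=1
After 5 (consume 2 iron): mica=1
After 6 (consume 1 mica): (empty)
After 7 (gather 10 stone): stone=10
After 8 (craft tile): stone=7 tile=2
After 9 (craft tile): stone=4 tile=4
After 10 (craft tile): stone=1 tile=6
After 11 (consume 1 tile): stone=1 tile=5
After 12 (gather 7 iron): iron=7 stone=1 tile=5
After 13 (consume 2 iron): iron=5 stone=1 tile=5
After 14 (gather 10 iron): iron=15 stone=1 tile=5
After 15 (gather 2 flax): flax=2 iron=15 stone=1 tile=5
After 16 (consume 1 stone): flax=2 iron=15 tile=5
After 17 (consume 4 tile): flax=2 iron=15 tile=1

Answer: no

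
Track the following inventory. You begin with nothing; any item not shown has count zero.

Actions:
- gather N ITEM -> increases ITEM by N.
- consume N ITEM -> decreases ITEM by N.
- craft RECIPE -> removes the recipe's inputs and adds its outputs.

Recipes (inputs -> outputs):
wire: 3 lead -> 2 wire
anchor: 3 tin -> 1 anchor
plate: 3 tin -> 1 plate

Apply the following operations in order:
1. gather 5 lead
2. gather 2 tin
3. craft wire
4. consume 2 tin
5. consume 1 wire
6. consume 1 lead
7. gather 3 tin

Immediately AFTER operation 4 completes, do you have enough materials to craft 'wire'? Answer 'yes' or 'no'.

After 1 (gather 5 lead): lead=5
After 2 (gather 2 tin): lead=5 tin=2
After 3 (craft wire): lead=2 tin=2 wire=2
After 4 (consume 2 tin): lead=2 wire=2

Answer: no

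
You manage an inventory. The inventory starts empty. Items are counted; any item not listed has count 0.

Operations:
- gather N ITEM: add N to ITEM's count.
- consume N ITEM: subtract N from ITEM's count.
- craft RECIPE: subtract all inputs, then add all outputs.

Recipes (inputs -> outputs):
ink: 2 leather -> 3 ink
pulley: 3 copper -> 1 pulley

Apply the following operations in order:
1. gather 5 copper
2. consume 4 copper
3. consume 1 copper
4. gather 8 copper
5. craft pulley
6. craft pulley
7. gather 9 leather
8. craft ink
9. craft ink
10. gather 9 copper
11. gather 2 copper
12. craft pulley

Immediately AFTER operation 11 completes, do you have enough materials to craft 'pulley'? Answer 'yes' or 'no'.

After 1 (gather 5 copper): copper=5
After 2 (consume 4 copper): copper=1
After 3 (consume 1 copper): (empty)
After 4 (gather 8 copper): copper=8
After 5 (craft pulley): copper=5 pulley=1
After 6 (craft pulley): copper=2 pulley=2
After 7 (gather 9 leather): copper=2 leather=9 pulley=2
After 8 (craft ink): copper=2 ink=3 leather=7 pulley=2
After 9 (craft ink): copper=2 ink=6 leather=5 pulley=2
After 10 (gather 9 copper): copper=11 ink=6 leather=5 pulley=2
After 11 (gather 2 copper): copper=13 ink=6 leather=5 pulley=2

Answer: yes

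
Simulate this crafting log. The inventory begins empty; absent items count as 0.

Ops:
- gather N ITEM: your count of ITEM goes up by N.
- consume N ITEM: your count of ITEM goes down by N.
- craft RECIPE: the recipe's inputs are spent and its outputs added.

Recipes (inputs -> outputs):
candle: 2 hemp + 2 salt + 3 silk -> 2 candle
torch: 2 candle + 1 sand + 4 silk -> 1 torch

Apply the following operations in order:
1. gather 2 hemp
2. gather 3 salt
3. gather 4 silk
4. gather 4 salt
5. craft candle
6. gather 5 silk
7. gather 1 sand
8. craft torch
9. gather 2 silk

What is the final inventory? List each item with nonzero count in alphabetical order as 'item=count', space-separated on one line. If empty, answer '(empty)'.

After 1 (gather 2 hemp): hemp=2
After 2 (gather 3 salt): hemp=2 salt=3
After 3 (gather 4 silk): hemp=2 salt=3 silk=4
After 4 (gather 4 salt): hemp=2 salt=7 silk=4
After 5 (craft candle): candle=2 salt=5 silk=1
After 6 (gather 5 silk): candle=2 salt=5 silk=6
After 7 (gather 1 sand): candle=2 salt=5 sand=1 silk=6
After 8 (craft torch): salt=5 silk=2 torch=1
After 9 (gather 2 silk): salt=5 silk=4 torch=1

Answer: salt=5 silk=4 torch=1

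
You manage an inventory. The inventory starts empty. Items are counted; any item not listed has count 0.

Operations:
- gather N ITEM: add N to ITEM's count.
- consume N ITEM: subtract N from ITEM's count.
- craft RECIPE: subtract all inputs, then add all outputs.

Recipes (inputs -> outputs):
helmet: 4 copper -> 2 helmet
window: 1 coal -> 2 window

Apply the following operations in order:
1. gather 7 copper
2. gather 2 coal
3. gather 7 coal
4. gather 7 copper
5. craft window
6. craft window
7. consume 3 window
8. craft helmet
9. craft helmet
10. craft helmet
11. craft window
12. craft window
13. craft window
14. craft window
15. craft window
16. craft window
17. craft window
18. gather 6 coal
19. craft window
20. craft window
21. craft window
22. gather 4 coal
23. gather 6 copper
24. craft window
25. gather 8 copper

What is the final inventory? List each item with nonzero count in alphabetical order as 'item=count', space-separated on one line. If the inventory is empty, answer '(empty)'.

After 1 (gather 7 copper): copper=7
After 2 (gather 2 coal): coal=2 copper=7
After 3 (gather 7 coal): coal=9 copper=7
After 4 (gather 7 copper): coal=9 copper=14
After 5 (craft window): coal=8 copper=14 window=2
After 6 (craft window): coal=7 copper=14 window=4
After 7 (consume 3 window): coal=7 copper=14 window=1
After 8 (craft helmet): coal=7 copper=10 helmet=2 window=1
After 9 (craft helmet): coal=7 copper=6 helmet=4 window=1
After 10 (craft helmet): coal=7 copper=2 helmet=6 window=1
After 11 (craft window): coal=6 copper=2 helmet=6 window=3
After 12 (craft window): coal=5 copper=2 helmet=6 window=5
After 13 (craft window): coal=4 copper=2 helmet=6 window=7
After 14 (craft window): coal=3 copper=2 helmet=6 window=9
After 15 (craft window): coal=2 copper=2 helmet=6 window=11
After 16 (craft window): coal=1 copper=2 helmet=6 window=13
After 17 (craft window): copper=2 helmet=6 window=15
After 18 (gather 6 coal): coal=6 copper=2 helmet=6 window=15
After 19 (craft window): coal=5 copper=2 helmet=6 window=17
After 20 (craft window): coal=4 copper=2 helmet=6 window=19
After 21 (craft window): coal=3 copper=2 helmet=6 window=21
After 22 (gather 4 coal): coal=7 copper=2 helmet=6 window=21
After 23 (gather 6 copper): coal=7 copper=8 helmet=6 window=21
After 24 (craft window): coal=6 copper=8 helmet=6 window=23
After 25 (gather 8 copper): coal=6 copper=16 helmet=6 window=23

Answer: coal=6 copper=16 helmet=6 window=23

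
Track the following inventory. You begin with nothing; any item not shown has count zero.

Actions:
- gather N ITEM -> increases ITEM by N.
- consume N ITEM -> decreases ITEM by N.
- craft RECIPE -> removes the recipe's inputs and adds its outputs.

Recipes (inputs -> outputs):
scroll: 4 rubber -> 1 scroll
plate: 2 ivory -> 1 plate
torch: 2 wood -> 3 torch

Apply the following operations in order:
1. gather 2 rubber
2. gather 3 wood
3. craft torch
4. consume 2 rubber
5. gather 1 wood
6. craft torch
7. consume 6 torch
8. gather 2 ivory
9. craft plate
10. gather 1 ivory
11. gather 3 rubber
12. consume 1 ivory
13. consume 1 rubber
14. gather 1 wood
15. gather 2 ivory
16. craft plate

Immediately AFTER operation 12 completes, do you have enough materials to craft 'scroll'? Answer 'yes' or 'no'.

After 1 (gather 2 rubber): rubber=2
After 2 (gather 3 wood): rubber=2 wood=3
After 3 (craft torch): rubber=2 torch=3 wood=1
After 4 (consume 2 rubber): torch=3 wood=1
After 5 (gather 1 wood): torch=3 wood=2
After 6 (craft torch): torch=6
After 7 (consume 6 torch): (empty)
After 8 (gather 2 ivory): ivory=2
After 9 (craft plate): plate=1
After 10 (gather 1 ivory): ivory=1 plate=1
After 11 (gather 3 rubber): ivory=1 plate=1 rubber=3
After 12 (consume 1 ivory): plate=1 rubber=3

Answer: no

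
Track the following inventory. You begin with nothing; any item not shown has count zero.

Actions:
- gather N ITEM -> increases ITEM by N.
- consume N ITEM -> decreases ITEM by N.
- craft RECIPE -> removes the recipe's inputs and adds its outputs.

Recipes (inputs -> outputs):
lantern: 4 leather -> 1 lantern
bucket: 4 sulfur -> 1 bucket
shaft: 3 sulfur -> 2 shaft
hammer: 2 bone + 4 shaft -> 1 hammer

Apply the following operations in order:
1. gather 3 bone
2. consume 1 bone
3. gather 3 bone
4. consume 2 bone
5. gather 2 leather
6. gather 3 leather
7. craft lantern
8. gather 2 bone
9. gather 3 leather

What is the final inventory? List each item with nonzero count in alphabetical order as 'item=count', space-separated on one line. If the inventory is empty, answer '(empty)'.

After 1 (gather 3 bone): bone=3
After 2 (consume 1 bone): bone=2
After 3 (gather 3 bone): bone=5
After 4 (consume 2 bone): bone=3
After 5 (gather 2 leather): bone=3 leather=2
After 6 (gather 3 leather): bone=3 leather=5
After 7 (craft lantern): bone=3 lantern=1 leather=1
After 8 (gather 2 bone): bone=5 lantern=1 leather=1
After 9 (gather 3 leather): bone=5 lantern=1 leather=4

Answer: bone=5 lantern=1 leather=4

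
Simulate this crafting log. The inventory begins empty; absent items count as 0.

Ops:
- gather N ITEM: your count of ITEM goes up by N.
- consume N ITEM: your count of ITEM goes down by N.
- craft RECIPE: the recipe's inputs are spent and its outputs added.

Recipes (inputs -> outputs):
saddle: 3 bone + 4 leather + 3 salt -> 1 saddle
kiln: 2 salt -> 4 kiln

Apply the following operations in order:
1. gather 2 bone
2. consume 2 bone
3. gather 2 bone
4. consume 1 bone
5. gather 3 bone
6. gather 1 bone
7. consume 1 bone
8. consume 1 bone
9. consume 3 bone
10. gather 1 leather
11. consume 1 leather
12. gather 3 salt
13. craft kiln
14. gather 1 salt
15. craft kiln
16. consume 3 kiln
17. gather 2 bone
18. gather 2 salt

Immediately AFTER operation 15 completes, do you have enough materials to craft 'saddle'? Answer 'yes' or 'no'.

After 1 (gather 2 bone): bone=2
After 2 (consume 2 bone): (empty)
After 3 (gather 2 bone): bone=2
After 4 (consume 1 bone): bone=1
After 5 (gather 3 bone): bone=4
After 6 (gather 1 bone): bone=5
After 7 (consume 1 bone): bone=4
After 8 (consume 1 bone): bone=3
After 9 (consume 3 bone): (empty)
After 10 (gather 1 leather): leather=1
After 11 (consume 1 leather): (empty)
After 12 (gather 3 salt): salt=3
After 13 (craft kiln): kiln=4 salt=1
After 14 (gather 1 salt): kiln=4 salt=2
After 15 (craft kiln): kiln=8

Answer: no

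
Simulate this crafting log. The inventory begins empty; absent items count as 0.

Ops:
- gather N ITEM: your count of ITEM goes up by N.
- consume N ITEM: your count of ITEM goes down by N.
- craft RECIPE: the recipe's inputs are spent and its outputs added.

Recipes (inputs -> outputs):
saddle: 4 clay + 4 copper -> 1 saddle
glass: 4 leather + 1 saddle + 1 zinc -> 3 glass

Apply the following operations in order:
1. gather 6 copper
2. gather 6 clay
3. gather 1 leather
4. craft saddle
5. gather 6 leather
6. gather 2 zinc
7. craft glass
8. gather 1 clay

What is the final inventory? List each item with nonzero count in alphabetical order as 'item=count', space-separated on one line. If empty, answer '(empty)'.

Answer: clay=3 copper=2 glass=3 leather=3 zinc=1

Derivation:
After 1 (gather 6 copper): copper=6
After 2 (gather 6 clay): clay=6 copper=6
After 3 (gather 1 leather): clay=6 copper=6 leather=1
After 4 (craft saddle): clay=2 copper=2 leather=1 saddle=1
After 5 (gather 6 leather): clay=2 copper=2 leather=7 saddle=1
After 6 (gather 2 zinc): clay=2 copper=2 leather=7 saddle=1 zinc=2
After 7 (craft glass): clay=2 copper=2 glass=3 leather=3 zinc=1
After 8 (gather 1 clay): clay=3 copper=2 glass=3 leather=3 zinc=1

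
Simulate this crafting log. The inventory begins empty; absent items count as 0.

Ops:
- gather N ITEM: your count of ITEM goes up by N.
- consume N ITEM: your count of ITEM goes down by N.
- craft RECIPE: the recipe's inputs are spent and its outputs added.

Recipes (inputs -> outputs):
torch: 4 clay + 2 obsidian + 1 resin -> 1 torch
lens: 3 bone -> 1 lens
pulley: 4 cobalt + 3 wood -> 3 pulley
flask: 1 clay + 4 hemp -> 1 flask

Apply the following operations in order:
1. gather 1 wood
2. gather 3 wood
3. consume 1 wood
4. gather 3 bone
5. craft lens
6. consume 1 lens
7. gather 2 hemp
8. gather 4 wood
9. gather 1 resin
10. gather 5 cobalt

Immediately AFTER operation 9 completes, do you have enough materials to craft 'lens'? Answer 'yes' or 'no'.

After 1 (gather 1 wood): wood=1
After 2 (gather 3 wood): wood=4
After 3 (consume 1 wood): wood=3
After 4 (gather 3 bone): bone=3 wood=3
After 5 (craft lens): lens=1 wood=3
After 6 (consume 1 lens): wood=3
After 7 (gather 2 hemp): hemp=2 wood=3
After 8 (gather 4 wood): hemp=2 wood=7
After 9 (gather 1 resin): hemp=2 resin=1 wood=7

Answer: no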